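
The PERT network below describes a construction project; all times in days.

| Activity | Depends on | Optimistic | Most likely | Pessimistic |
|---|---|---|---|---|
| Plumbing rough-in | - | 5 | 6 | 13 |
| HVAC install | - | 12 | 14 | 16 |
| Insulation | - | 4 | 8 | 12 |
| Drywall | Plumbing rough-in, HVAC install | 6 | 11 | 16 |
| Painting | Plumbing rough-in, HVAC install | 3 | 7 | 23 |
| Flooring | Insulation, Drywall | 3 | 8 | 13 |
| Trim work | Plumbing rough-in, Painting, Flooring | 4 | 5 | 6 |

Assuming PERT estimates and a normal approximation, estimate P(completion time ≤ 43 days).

te_Plumbing rough-in = (5 + 4·6 + 13)/6 = 42/6 = 7; σ²_Plumbing rough-in = ((13−5)/6)² = 1.778
te_HVAC install = (12 + 4·14 + 16)/6 = 84/6 = 14; σ²_HVAC install = ((16−12)/6)² = 0.444
te_Insulation = (4 + 4·8 + 12)/6 = 48/6 = 8; σ²_Insulation = ((12−4)/6)² = 1.778
te_Drywall = (6 + 4·11 + 16)/6 = 66/6 = 11; σ²_Drywall = ((16−6)/6)² = 2.778
te_Painting = (3 + 4·7 + 23)/6 = 54/6 = 9; σ²_Painting = ((23−3)/6)² = 11.111
te_Flooring = (3 + 4·8 + 13)/6 = 48/6 = 8; σ²_Flooring = ((13−3)/6)² = 2.778
te_Trim work = (4 + 4·5 + 6)/6 = 30/6 = 5; σ²_Trim work = ((6−4)/6)² = 0.111

Forward pass:
ES_Plumbing rough-in = 0; EF_Plumbing rough-in = 7
ES_HVAC install = 0; EF_HVAC install = 14
ES_Insulation = 0; EF_Insulation = 8
ES_Drywall = max(EF_Plumbing rough-in=7, EF_HVAC install=14) = 14; EF_Drywall = 14+11 = 25
ES_Painting = max(EF_Plumbing rough-in=7, EF_HVAC install=14) = 14; EF_Painting = 14+9 = 23
ES_Flooring = max(EF_Insulation=8, EF_Drywall=25) = 25; EF_Flooring = 25+8 = 33
ES_Trim work = max(EF_Plumbing rough-in=7, EF_Painting=23, EF_Flooring=33) = 33; EF_Trim work = 33+5 = 38
Expected project duration μ = 38 days. Critical path: HVAC install → Drywall → Flooring → Trim work.

Variance along critical path = 0.444 + 2.778 + 2.778 + 0.111 = 6.111; σ = √6.111 = 2.472 days.
Z = (43 − 38) / 2.472 = 2.023
P(T ≤ 43) = Φ(2.023) ≈ 0.978

0.978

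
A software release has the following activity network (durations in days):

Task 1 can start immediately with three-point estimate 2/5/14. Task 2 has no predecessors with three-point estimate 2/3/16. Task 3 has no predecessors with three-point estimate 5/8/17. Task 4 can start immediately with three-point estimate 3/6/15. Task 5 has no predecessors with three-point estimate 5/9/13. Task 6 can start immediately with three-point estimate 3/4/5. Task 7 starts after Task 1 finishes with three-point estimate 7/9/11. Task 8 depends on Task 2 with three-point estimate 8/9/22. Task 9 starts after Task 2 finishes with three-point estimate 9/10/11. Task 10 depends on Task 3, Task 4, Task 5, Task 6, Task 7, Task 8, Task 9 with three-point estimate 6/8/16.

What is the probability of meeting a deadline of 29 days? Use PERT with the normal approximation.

0.860

te_Task 1 = (2 + 4·5 + 14)/6 = 36/6 = 6; σ²_Task 1 = ((14−2)/6)² = 4.000
te_Task 2 = (2 + 4·3 + 16)/6 = 30/6 = 5; σ²_Task 2 = ((16−2)/6)² = 5.444
te_Task 3 = (5 + 4·8 + 17)/6 = 54/6 = 9; σ²_Task 3 = ((17−5)/6)² = 4.000
te_Task 4 = (3 + 4·6 + 15)/6 = 42/6 = 7; σ²_Task 4 = ((15−3)/6)² = 4.000
te_Task 5 = (5 + 4·9 + 13)/6 = 54/6 = 9; σ²_Task 5 = ((13−5)/6)² = 1.778
te_Task 6 = (3 + 4·4 + 5)/6 = 24/6 = 4; σ²_Task 6 = ((5−3)/6)² = 0.111
te_Task 7 = (7 + 4·9 + 11)/6 = 54/6 = 9; σ²_Task 7 = ((11−7)/6)² = 0.444
te_Task 8 = (8 + 4·9 + 22)/6 = 66/6 = 11; σ²_Task 8 = ((22−8)/6)² = 5.444
te_Task 9 = (9 + 4·10 + 11)/6 = 60/6 = 10; σ²_Task 9 = ((11−9)/6)² = 0.111
te_Task 10 = (6 + 4·8 + 16)/6 = 54/6 = 9; σ²_Task 10 = ((16−6)/6)² = 2.778

Forward pass:
ES_Task 1 = 0; EF_Task 1 = 6
ES_Task 2 = 0; EF_Task 2 = 5
ES_Task 3 = 0; EF_Task 3 = 9
ES_Task 4 = 0; EF_Task 4 = 7
ES_Task 5 = 0; EF_Task 5 = 9
ES_Task 6 = 0; EF_Task 6 = 4
ES_Task 7 = 6; EF_Task 7 = 6+9 = 15
ES_Task 8 = 5; EF_Task 8 = 5+11 = 16
ES_Task 9 = 5; EF_Task 9 = 5+10 = 15
ES_Task 10 = max(EF_Task 3=9, EF_Task 4=7, EF_Task 5=9, EF_Task 6=4, EF_Task 7=15, EF_Task 8=16, EF_Task 9=15) = 16; EF_Task 10 = 16+9 = 25
Expected project duration μ = 25 days. Critical path: Task 2 → Task 8 → Task 10.

Variance along critical path = 5.444 + 5.444 + 2.778 = 13.667; σ = √13.667 = 3.697 days.
Z = (29 − 25) / 3.697 = 1.082
P(T ≤ 29) = Φ(1.082) ≈ 0.860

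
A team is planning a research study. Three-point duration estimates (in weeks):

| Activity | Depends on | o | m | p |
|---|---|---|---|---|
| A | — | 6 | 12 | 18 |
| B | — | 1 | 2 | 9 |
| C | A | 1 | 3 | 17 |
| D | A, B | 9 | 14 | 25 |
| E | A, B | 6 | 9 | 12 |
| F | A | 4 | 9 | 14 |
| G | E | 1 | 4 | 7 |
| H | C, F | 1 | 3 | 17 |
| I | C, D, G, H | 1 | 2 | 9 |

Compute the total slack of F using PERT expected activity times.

1 weeks

te_A = (6 + 4·12 + 18)/6 = 72/6 = 12
te_B = (1 + 4·2 + 9)/6 = 18/6 = 3
te_C = (1 + 4·3 + 17)/6 = 30/6 = 5
te_D = (9 + 4·14 + 25)/6 = 90/6 = 15
te_E = (6 + 4·9 + 12)/6 = 54/6 = 9
te_F = (4 + 4·9 + 14)/6 = 54/6 = 9
te_G = (1 + 4·4 + 7)/6 = 24/6 = 4
te_H = (1 + 4·3 + 17)/6 = 30/6 = 5
te_I = (1 + 4·2 + 9)/6 = 18/6 = 3

Forward pass:
ES_A = 0; EF_A = 12
ES_B = 0; EF_B = 3
ES_C = 12; EF_C = 12+5 = 17
ES_D = max(EF_A=12, EF_B=3) = 12; EF_D = 12+15 = 27
ES_E = max(EF_A=12, EF_B=3) = 12; EF_E = 12+9 = 21
ES_F = 12; EF_F = 12+9 = 21
ES_G = 21; EF_G = 21+4 = 25
ES_H = max(EF_C=17, EF_F=21) = 21; EF_H = 21+5 = 26
ES_I = max(EF_C=17, EF_D=27, EF_G=25, EF_H=26) = 27; EF_I = 27+3 = 30
Expected project duration μ = 30 weeks. Critical path: A → D → I.

Backward pass:
LF_I = 30; LS_I = 30−3 = 27
LF_H = LS_I = 27; LS_H = 27−5 = 22
LF_G = LS_I = 27; LS_G = 27−4 = 23
LF_F = LS_H = 22; LS_F = 22−9 = 13
LF_E = LS_G = 23; LS_E = 23−9 = 14
LF_D = LS_I = 27; LS_D = 27−15 = 12
LF_C = min(LS_H=22, LS_I=27) = 22; LS_C = 22−5 = 17
LF_B = min(LS_D=12, LS_E=14) = 12; LS_B = 12−3 = 9
LF_A = min(LS_C=17, LS_D=12, LS_E=14, LS_F=13) = 12; LS_A = 12−12 = 0
Slack_F = LS_F − ES_F = 13 − 12 = 1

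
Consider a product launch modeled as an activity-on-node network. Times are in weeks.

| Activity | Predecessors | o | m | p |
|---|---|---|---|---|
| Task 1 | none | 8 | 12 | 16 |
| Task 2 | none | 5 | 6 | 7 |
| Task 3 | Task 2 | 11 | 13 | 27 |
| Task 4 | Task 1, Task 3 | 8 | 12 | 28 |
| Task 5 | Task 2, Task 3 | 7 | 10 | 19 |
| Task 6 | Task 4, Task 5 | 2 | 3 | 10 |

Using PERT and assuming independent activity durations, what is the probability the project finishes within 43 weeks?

te_Task 1 = (8 + 4·12 + 16)/6 = 72/6 = 12; σ²_Task 1 = ((16−8)/6)² = 1.778
te_Task 2 = (5 + 4·6 + 7)/6 = 36/6 = 6; σ²_Task 2 = ((7−5)/6)² = 0.111
te_Task 3 = (11 + 4·13 + 27)/6 = 90/6 = 15; σ²_Task 3 = ((27−11)/6)² = 7.111
te_Task 4 = (8 + 4·12 + 28)/6 = 84/6 = 14; σ²_Task 4 = ((28−8)/6)² = 11.111
te_Task 5 = (7 + 4·10 + 19)/6 = 66/6 = 11; σ²_Task 5 = ((19−7)/6)² = 4.000
te_Task 6 = (2 + 4·3 + 10)/6 = 24/6 = 4; σ²_Task 6 = ((10−2)/6)² = 1.778

Forward pass:
ES_Task 1 = 0; EF_Task 1 = 12
ES_Task 2 = 0; EF_Task 2 = 6
ES_Task 3 = 6; EF_Task 3 = 6+15 = 21
ES_Task 4 = max(EF_Task 1=12, EF_Task 3=21) = 21; EF_Task 4 = 21+14 = 35
ES_Task 5 = max(EF_Task 2=6, EF_Task 3=21) = 21; EF_Task 5 = 21+11 = 32
ES_Task 6 = max(EF_Task 4=35, EF_Task 5=32) = 35; EF_Task 6 = 35+4 = 39
Expected project duration μ = 39 weeks. Critical path: Task 2 → Task 3 → Task 4 → Task 6.

Variance along critical path = 0.111 + 7.111 + 11.111 + 1.778 = 20.111; σ = √20.111 = 4.485 weeks.
Z = (43 − 39) / 4.485 = 0.892
P(T ≤ 43) = Φ(0.892) ≈ 0.814

0.814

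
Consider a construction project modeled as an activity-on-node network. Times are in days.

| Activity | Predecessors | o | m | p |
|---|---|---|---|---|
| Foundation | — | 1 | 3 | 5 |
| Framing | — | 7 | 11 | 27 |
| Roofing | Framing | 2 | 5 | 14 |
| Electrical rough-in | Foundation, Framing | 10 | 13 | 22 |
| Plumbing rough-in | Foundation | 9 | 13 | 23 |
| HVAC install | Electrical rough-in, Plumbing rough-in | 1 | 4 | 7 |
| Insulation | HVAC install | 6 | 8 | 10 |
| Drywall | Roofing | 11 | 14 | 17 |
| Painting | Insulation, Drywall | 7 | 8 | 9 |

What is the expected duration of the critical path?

47 days

te_Foundation = (1 + 4·3 + 5)/6 = 18/6 = 3
te_Framing = (7 + 4·11 + 27)/6 = 78/6 = 13
te_Roofing = (2 + 4·5 + 14)/6 = 36/6 = 6
te_Electrical rough-in = (10 + 4·13 + 22)/6 = 84/6 = 14
te_Plumbing rough-in = (9 + 4·13 + 23)/6 = 84/6 = 14
te_HVAC install = (1 + 4·4 + 7)/6 = 24/6 = 4
te_Insulation = (6 + 4·8 + 10)/6 = 48/6 = 8
te_Drywall = (11 + 4·14 + 17)/6 = 84/6 = 14
te_Painting = (7 + 4·8 + 9)/6 = 48/6 = 8

Forward pass:
ES_Foundation = 0; EF_Foundation = 3
ES_Framing = 0; EF_Framing = 13
ES_Roofing = 13; EF_Roofing = 13+6 = 19
ES_Electrical rough-in = max(EF_Foundation=3, EF_Framing=13) = 13; EF_Electrical rough-in = 13+14 = 27
ES_Plumbing rough-in = 3; EF_Plumbing rough-in = 3+14 = 17
ES_HVAC install = max(EF_Electrical rough-in=27, EF_Plumbing rough-in=17) = 27; EF_HVAC install = 27+4 = 31
ES_Insulation = 31; EF_Insulation = 31+8 = 39
ES_Drywall = 19; EF_Drywall = 19+14 = 33
ES_Painting = max(EF_Insulation=39, EF_Drywall=33) = 39; EF_Painting = 39+8 = 47
Expected project duration μ = 47 days. Critical path: Framing → Electrical rough-in → HVAC install → Insulation → Painting.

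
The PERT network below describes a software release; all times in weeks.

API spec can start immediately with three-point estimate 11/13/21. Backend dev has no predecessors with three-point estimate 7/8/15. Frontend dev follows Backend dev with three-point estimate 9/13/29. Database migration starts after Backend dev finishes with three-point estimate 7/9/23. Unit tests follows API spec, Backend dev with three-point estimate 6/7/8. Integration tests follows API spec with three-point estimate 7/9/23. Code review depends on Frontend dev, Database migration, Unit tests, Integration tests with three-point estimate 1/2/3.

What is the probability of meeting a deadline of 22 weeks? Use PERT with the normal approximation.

te_API spec = (11 + 4·13 + 21)/6 = 84/6 = 14; σ²_API spec = ((21−11)/6)² = 2.778
te_Backend dev = (7 + 4·8 + 15)/6 = 54/6 = 9; σ²_Backend dev = ((15−7)/6)² = 1.778
te_Frontend dev = (9 + 4·13 + 29)/6 = 90/6 = 15; σ²_Frontend dev = ((29−9)/6)² = 11.111
te_Database migration = (7 + 4·9 + 23)/6 = 66/6 = 11; σ²_Database migration = ((23−7)/6)² = 7.111
te_Unit tests = (6 + 4·7 + 8)/6 = 42/6 = 7; σ²_Unit tests = ((8−6)/6)² = 0.111
te_Integration tests = (7 + 4·9 + 23)/6 = 66/6 = 11; σ²_Integration tests = ((23−7)/6)² = 7.111
te_Code review = (1 + 4·2 + 3)/6 = 12/6 = 2; σ²_Code review = ((3−1)/6)² = 0.111

Forward pass:
ES_API spec = 0; EF_API spec = 14
ES_Backend dev = 0; EF_Backend dev = 9
ES_Frontend dev = 9; EF_Frontend dev = 9+15 = 24
ES_Database migration = 9; EF_Database migration = 9+11 = 20
ES_Unit tests = max(EF_API spec=14, EF_Backend dev=9) = 14; EF_Unit tests = 14+7 = 21
ES_Integration tests = 14; EF_Integration tests = 14+11 = 25
ES_Code review = max(EF_Frontend dev=24, EF_Database migration=20, EF_Unit tests=21, EF_Integration tests=25) = 25; EF_Code review = 25+2 = 27
Expected project duration μ = 27 weeks. Critical path: API spec → Integration tests → Code review.

Variance along critical path = 2.778 + 7.111 + 0.111 = 10.000; σ = √10.000 = 3.162 weeks.
Z = (22 − 27) / 3.162 = -1.581
P(T ≤ 22) = Φ(-1.581) ≈ 0.057

0.057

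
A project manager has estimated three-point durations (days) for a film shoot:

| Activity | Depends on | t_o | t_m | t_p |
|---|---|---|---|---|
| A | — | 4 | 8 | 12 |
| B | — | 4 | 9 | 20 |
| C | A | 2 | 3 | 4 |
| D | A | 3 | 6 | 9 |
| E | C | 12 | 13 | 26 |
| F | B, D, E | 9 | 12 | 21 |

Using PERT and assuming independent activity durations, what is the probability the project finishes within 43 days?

0.883

te_A = (4 + 4·8 + 12)/6 = 48/6 = 8; σ²_A = ((12−4)/6)² = 1.778
te_B = (4 + 4·9 + 20)/6 = 60/6 = 10; σ²_B = ((20−4)/6)² = 7.111
te_C = (2 + 4·3 + 4)/6 = 18/6 = 3; σ²_C = ((4−2)/6)² = 0.111
te_D = (3 + 4·6 + 9)/6 = 36/6 = 6; σ²_D = ((9−3)/6)² = 1.000
te_E = (12 + 4·13 + 26)/6 = 90/6 = 15; σ²_E = ((26−12)/6)² = 5.444
te_F = (9 + 4·12 + 21)/6 = 78/6 = 13; σ²_F = ((21−9)/6)² = 4.000

Forward pass:
ES_A = 0; EF_A = 8
ES_B = 0; EF_B = 10
ES_C = 8; EF_C = 8+3 = 11
ES_D = 8; EF_D = 8+6 = 14
ES_E = 11; EF_E = 11+15 = 26
ES_F = max(EF_B=10, EF_D=14, EF_E=26) = 26; EF_F = 26+13 = 39
Expected project duration μ = 39 days. Critical path: A → C → E → F.

Variance along critical path = 1.778 + 0.111 + 5.444 + 4.000 = 11.333; σ = √11.333 = 3.367 days.
Z = (43 − 39) / 3.367 = 1.188
P(T ≤ 43) = Φ(1.188) ≈ 0.883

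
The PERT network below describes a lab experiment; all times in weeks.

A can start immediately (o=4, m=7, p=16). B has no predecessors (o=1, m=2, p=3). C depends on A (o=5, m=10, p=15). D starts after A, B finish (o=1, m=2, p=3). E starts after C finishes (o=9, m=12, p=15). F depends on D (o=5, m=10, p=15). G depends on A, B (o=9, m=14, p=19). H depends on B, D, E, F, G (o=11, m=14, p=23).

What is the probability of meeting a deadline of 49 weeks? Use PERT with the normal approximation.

te_A = (4 + 4·7 + 16)/6 = 48/6 = 8; σ²_A = ((16−4)/6)² = 4.000
te_B = (1 + 4·2 + 3)/6 = 12/6 = 2; σ²_B = ((3−1)/6)² = 0.111
te_C = (5 + 4·10 + 15)/6 = 60/6 = 10; σ²_C = ((15−5)/6)² = 2.778
te_D = (1 + 4·2 + 3)/6 = 12/6 = 2; σ²_D = ((3−1)/6)² = 0.111
te_E = (9 + 4·12 + 15)/6 = 72/6 = 12; σ²_E = ((15−9)/6)² = 1.000
te_F = (5 + 4·10 + 15)/6 = 60/6 = 10; σ²_F = ((15−5)/6)² = 2.778
te_G = (9 + 4·14 + 19)/6 = 84/6 = 14; σ²_G = ((19−9)/6)² = 2.778
te_H = (11 + 4·14 + 23)/6 = 90/6 = 15; σ²_H = ((23−11)/6)² = 4.000

Forward pass:
ES_A = 0; EF_A = 8
ES_B = 0; EF_B = 2
ES_C = 8; EF_C = 8+10 = 18
ES_D = max(EF_A=8, EF_B=2) = 8; EF_D = 8+2 = 10
ES_E = 18; EF_E = 18+12 = 30
ES_F = 10; EF_F = 10+10 = 20
ES_G = max(EF_A=8, EF_B=2) = 8; EF_G = 8+14 = 22
ES_H = max(EF_B=2, EF_D=10, EF_E=30, EF_F=20, EF_G=22) = 30; EF_H = 30+15 = 45
Expected project duration μ = 45 weeks. Critical path: A → C → E → H.

Variance along critical path = 4.000 + 2.778 + 1.000 + 4.000 = 11.778; σ = √11.778 = 3.432 weeks.
Z = (49 − 45) / 3.432 = 1.166
P(T ≤ 49) = Φ(1.166) ≈ 0.878

0.878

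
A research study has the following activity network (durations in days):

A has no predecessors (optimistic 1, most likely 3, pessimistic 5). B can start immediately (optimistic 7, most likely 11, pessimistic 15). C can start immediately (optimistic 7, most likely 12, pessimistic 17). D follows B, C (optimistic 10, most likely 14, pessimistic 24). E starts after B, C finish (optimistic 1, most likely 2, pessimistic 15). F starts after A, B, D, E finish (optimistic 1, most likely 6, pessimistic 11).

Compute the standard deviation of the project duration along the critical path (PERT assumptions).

3.32 days

te_A = (1 + 4·3 + 5)/6 = 18/6 = 3; σ²_A = ((5−1)/6)² = 0.444
te_B = (7 + 4·11 + 15)/6 = 66/6 = 11; σ²_B = ((15−7)/6)² = 1.778
te_C = (7 + 4·12 + 17)/6 = 72/6 = 12; σ²_C = ((17−7)/6)² = 2.778
te_D = (10 + 4·14 + 24)/6 = 90/6 = 15; σ²_D = ((24−10)/6)² = 5.444
te_E = (1 + 4·2 + 15)/6 = 24/6 = 4; σ²_E = ((15−1)/6)² = 5.444
te_F = (1 + 4·6 + 11)/6 = 36/6 = 6; σ²_F = ((11−1)/6)² = 2.778

Forward pass:
ES_A = 0; EF_A = 3
ES_B = 0; EF_B = 11
ES_C = 0; EF_C = 12
ES_D = max(EF_B=11, EF_C=12) = 12; EF_D = 12+15 = 27
ES_E = max(EF_B=11, EF_C=12) = 12; EF_E = 12+4 = 16
ES_F = max(EF_A=3, EF_B=11, EF_D=27, EF_E=16) = 27; EF_F = 27+6 = 33
Expected project duration μ = 33 days. Critical path: C → D → F.

Variance along critical path = 2.778 + 5.444 + 2.778 = 11.000
σ = √11.000 = 3.317 days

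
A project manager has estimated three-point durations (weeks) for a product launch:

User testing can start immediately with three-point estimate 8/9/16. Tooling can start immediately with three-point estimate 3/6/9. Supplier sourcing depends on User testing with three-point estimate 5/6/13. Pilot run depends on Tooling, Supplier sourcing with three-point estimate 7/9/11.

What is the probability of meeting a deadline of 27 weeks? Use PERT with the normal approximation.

te_User testing = (8 + 4·9 + 16)/6 = 60/6 = 10; σ²_User testing = ((16−8)/6)² = 1.778
te_Tooling = (3 + 4·6 + 9)/6 = 36/6 = 6; σ²_Tooling = ((9−3)/6)² = 1.000
te_Supplier sourcing = (5 + 4·6 + 13)/6 = 42/6 = 7; σ²_Supplier sourcing = ((13−5)/6)² = 1.778
te_Pilot run = (7 + 4·9 + 11)/6 = 54/6 = 9; σ²_Pilot run = ((11−7)/6)² = 0.444

Forward pass:
ES_User testing = 0; EF_User testing = 10
ES_Tooling = 0; EF_Tooling = 6
ES_Supplier sourcing = 10; EF_Supplier sourcing = 10+7 = 17
ES_Pilot run = max(EF_Tooling=6, EF_Supplier sourcing=17) = 17; EF_Pilot run = 17+9 = 26
Expected project duration μ = 26 weeks. Critical path: User testing → Supplier sourcing → Pilot run.

Variance along critical path = 1.778 + 1.778 + 0.444 = 4.000; σ = √4.000 = 2.000 weeks.
Z = (27 − 26) / 2.000 = 0.500
P(T ≤ 27) = Φ(0.500) ≈ 0.691

0.691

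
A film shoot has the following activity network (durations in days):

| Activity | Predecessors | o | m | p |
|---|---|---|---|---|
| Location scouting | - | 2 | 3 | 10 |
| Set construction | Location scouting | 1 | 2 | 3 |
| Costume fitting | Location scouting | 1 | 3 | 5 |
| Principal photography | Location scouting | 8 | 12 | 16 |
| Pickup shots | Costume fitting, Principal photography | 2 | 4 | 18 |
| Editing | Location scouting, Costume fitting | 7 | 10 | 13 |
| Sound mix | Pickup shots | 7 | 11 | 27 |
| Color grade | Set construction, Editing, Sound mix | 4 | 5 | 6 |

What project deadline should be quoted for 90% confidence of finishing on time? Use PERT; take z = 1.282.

te_Location scouting = (2 + 4·3 + 10)/6 = 24/6 = 4; σ²_Location scouting = ((10−2)/6)² = 1.778
te_Set construction = (1 + 4·2 + 3)/6 = 12/6 = 2; σ²_Set construction = ((3−1)/6)² = 0.111
te_Costume fitting = (1 + 4·3 + 5)/6 = 18/6 = 3; σ²_Costume fitting = ((5−1)/6)² = 0.444
te_Principal photography = (8 + 4·12 + 16)/6 = 72/6 = 12; σ²_Principal photography = ((16−8)/6)² = 1.778
te_Pickup shots = (2 + 4·4 + 18)/6 = 36/6 = 6; σ²_Pickup shots = ((18−2)/6)² = 7.111
te_Editing = (7 + 4·10 + 13)/6 = 60/6 = 10; σ²_Editing = ((13−7)/6)² = 1.000
te_Sound mix = (7 + 4·11 + 27)/6 = 78/6 = 13; σ²_Sound mix = ((27−7)/6)² = 11.111
te_Color grade = (4 + 4·5 + 6)/6 = 30/6 = 5; σ²_Color grade = ((6−4)/6)² = 0.111

Forward pass:
ES_Location scouting = 0; EF_Location scouting = 4
ES_Set construction = 4; EF_Set construction = 4+2 = 6
ES_Costume fitting = 4; EF_Costume fitting = 4+3 = 7
ES_Principal photography = 4; EF_Principal photography = 4+12 = 16
ES_Pickup shots = max(EF_Costume fitting=7, EF_Principal photography=16) = 16; EF_Pickup shots = 16+6 = 22
ES_Editing = max(EF_Location scouting=4, EF_Costume fitting=7) = 7; EF_Editing = 7+10 = 17
ES_Sound mix = 22; EF_Sound mix = 22+13 = 35
ES_Color grade = max(EF_Set construction=6, EF_Editing=17, EF_Sound mix=35) = 35; EF_Color grade = 35+5 = 40
Expected project duration μ = 40 days. Critical path: Location scouting → Principal photography → Pickup shots → Sound mix → Color grade.

Variance along critical path = 1.778 + 1.778 + 7.111 + 11.111 + 0.111 = 21.889; σ = 4.679 days.
D = μ + z·σ = 40 + 1.282·4.679 = 46.0 days

46.0 days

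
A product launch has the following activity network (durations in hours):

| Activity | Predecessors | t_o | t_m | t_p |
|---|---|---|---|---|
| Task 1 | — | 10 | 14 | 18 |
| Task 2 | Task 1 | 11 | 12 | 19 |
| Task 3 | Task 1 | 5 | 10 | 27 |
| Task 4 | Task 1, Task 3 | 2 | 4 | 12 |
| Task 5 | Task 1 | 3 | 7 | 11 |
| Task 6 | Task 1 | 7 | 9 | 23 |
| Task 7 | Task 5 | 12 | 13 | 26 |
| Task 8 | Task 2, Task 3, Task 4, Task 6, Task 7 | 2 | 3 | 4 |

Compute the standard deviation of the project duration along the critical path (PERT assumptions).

te_Task 1 = (10 + 4·14 + 18)/6 = 84/6 = 14; σ²_Task 1 = ((18−10)/6)² = 1.778
te_Task 2 = (11 + 4·12 + 19)/6 = 78/6 = 13; σ²_Task 2 = ((19−11)/6)² = 1.778
te_Task 3 = (5 + 4·10 + 27)/6 = 72/6 = 12; σ²_Task 3 = ((27−5)/6)² = 13.444
te_Task 4 = (2 + 4·4 + 12)/6 = 30/6 = 5; σ²_Task 4 = ((12−2)/6)² = 2.778
te_Task 5 = (3 + 4·7 + 11)/6 = 42/6 = 7; σ²_Task 5 = ((11−3)/6)² = 1.778
te_Task 6 = (7 + 4·9 + 23)/6 = 66/6 = 11; σ²_Task 6 = ((23−7)/6)² = 7.111
te_Task 7 = (12 + 4·13 + 26)/6 = 90/6 = 15; σ²_Task 7 = ((26−12)/6)² = 5.444
te_Task 8 = (2 + 4·3 + 4)/6 = 18/6 = 3; σ²_Task 8 = ((4−2)/6)² = 0.111

Forward pass:
ES_Task 1 = 0; EF_Task 1 = 14
ES_Task 2 = 14; EF_Task 2 = 14+13 = 27
ES_Task 3 = 14; EF_Task 3 = 14+12 = 26
ES_Task 4 = max(EF_Task 1=14, EF_Task 3=26) = 26; EF_Task 4 = 26+5 = 31
ES_Task 5 = 14; EF_Task 5 = 14+7 = 21
ES_Task 6 = 14; EF_Task 6 = 14+11 = 25
ES_Task 7 = 21; EF_Task 7 = 21+15 = 36
ES_Task 8 = max(EF_Task 2=27, EF_Task 3=26, EF_Task 4=31, EF_Task 6=25, EF_Task 7=36) = 36; EF_Task 8 = 36+3 = 39
Expected project duration μ = 39 hours. Critical path: Task 1 → Task 5 → Task 7 → Task 8.

Variance along critical path = 1.778 + 1.778 + 5.444 + 0.111 = 9.111
σ = √9.111 = 3.018 hours

3.02 hours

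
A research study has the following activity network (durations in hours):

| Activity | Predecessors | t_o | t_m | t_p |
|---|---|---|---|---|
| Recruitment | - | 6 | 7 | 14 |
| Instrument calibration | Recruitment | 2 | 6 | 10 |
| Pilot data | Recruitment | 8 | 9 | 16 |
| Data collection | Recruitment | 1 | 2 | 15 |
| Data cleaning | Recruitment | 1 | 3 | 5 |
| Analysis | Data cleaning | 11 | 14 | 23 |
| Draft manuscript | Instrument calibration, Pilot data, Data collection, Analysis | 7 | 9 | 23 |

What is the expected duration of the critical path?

37 hours

te_Recruitment = (6 + 4·7 + 14)/6 = 48/6 = 8
te_Instrument calibration = (2 + 4·6 + 10)/6 = 36/6 = 6
te_Pilot data = (8 + 4·9 + 16)/6 = 60/6 = 10
te_Data collection = (1 + 4·2 + 15)/6 = 24/6 = 4
te_Data cleaning = (1 + 4·3 + 5)/6 = 18/6 = 3
te_Analysis = (11 + 4·14 + 23)/6 = 90/6 = 15
te_Draft manuscript = (7 + 4·9 + 23)/6 = 66/6 = 11

Forward pass:
ES_Recruitment = 0; EF_Recruitment = 8
ES_Instrument calibration = 8; EF_Instrument calibration = 8+6 = 14
ES_Pilot data = 8; EF_Pilot data = 8+10 = 18
ES_Data collection = 8; EF_Data collection = 8+4 = 12
ES_Data cleaning = 8; EF_Data cleaning = 8+3 = 11
ES_Analysis = 11; EF_Analysis = 11+15 = 26
ES_Draft manuscript = max(EF_Instrument calibration=14, EF_Pilot data=18, EF_Data collection=12, EF_Analysis=26) = 26; EF_Draft manuscript = 26+11 = 37
Expected project duration μ = 37 hours. Critical path: Recruitment → Data cleaning → Analysis → Draft manuscript.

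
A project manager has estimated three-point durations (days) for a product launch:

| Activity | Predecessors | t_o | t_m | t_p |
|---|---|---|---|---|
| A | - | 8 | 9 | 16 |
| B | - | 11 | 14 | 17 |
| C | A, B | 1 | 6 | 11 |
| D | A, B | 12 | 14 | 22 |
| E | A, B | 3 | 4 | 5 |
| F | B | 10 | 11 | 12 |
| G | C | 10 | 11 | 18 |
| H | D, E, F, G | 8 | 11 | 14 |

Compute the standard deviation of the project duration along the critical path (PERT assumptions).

2.56 days

te_A = (8 + 4·9 + 16)/6 = 60/6 = 10; σ²_A = ((16−8)/6)² = 1.778
te_B = (11 + 4·14 + 17)/6 = 84/6 = 14; σ²_B = ((17−11)/6)² = 1.000
te_C = (1 + 4·6 + 11)/6 = 36/6 = 6; σ²_C = ((11−1)/6)² = 2.778
te_D = (12 + 4·14 + 22)/6 = 90/6 = 15; σ²_D = ((22−12)/6)² = 2.778
te_E = (3 + 4·4 + 5)/6 = 24/6 = 4; σ²_E = ((5−3)/6)² = 0.111
te_F = (10 + 4·11 + 12)/6 = 66/6 = 11; σ²_F = ((12−10)/6)² = 0.111
te_G = (10 + 4·11 + 18)/6 = 72/6 = 12; σ²_G = ((18−10)/6)² = 1.778
te_H = (8 + 4·11 + 14)/6 = 66/6 = 11; σ²_H = ((14−8)/6)² = 1.000

Forward pass:
ES_A = 0; EF_A = 10
ES_B = 0; EF_B = 14
ES_C = max(EF_A=10, EF_B=14) = 14; EF_C = 14+6 = 20
ES_D = max(EF_A=10, EF_B=14) = 14; EF_D = 14+15 = 29
ES_E = max(EF_A=10, EF_B=14) = 14; EF_E = 14+4 = 18
ES_F = 14; EF_F = 14+11 = 25
ES_G = 20; EF_G = 20+12 = 32
ES_H = max(EF_D=29, EF_E=18, EF_F=25, EF_G=32) = 32; EF_H = 32+11 = 43
Expected project duration μ = 43 days. Critical path: B → C → G → H.

Variance along critical path = 1.000 + 2.778 + 1.778 + 1.000 = 6.556
σ = √6.556 = 2.560 days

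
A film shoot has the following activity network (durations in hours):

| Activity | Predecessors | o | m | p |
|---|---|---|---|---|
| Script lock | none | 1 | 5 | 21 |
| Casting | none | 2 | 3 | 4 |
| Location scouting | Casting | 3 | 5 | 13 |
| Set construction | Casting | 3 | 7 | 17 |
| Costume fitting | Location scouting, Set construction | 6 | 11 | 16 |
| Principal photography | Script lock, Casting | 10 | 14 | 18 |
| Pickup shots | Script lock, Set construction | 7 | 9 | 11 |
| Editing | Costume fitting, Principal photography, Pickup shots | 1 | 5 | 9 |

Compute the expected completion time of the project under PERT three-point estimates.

te_Script lock = (1 + 4·5 + 21)/6 = 42/6 = 7
te_Casting = (2 + 4·3 + 4)/6 = 18/6 = 3
te_Location scouting = (3 + 4·5 + 13)/6 = 36/6 = 6
te_Set construction = (3 + 4·7 + 17)/6 = 48/6 = 8
te_Costume fitting = (6 + 4·11 + 16)/6 = 66/6 = 11
te_Principal photography = (10 + 4·14 + 18)/6 = 84/6 = 14
te_Pickup shots = (7 + 4·9 + 11)/6 = 54/6 = 9
te_Editing = (1 + 4·5 + 9)/6 = 30/6 = 5

Forward pass:
ES_Script lock = 0; EF_Script lock = 7
ES_Casting = 0; EF_Casting = 3
ES_Location scouting = 3; EF_Location scouting = 3+6 = 9
ES_Set construction = 3; EF_Set construction = 3+8 = 11
ES_Costume fitting = max(EF_Location scouting=9, EF_Set construction=11) = 11; EF_Costume fitting = 11+11 = 22
ES_Principal photography = max(EF_Script lock=7, EF_Casting=3) = 7; EF_Principal photography = 7+14 = 21
ES_Pickup shots = max(EF_Script lock=7, EF_Set construction=11) = 11; EF_Pickup shots = 11+9 = 20
ES_Editing = max(EF_Costume fitting=22, EF_Principal photography=21, EF_Pickup shots=20) = 22; EF_Editing = 22+5 = 27
Expected project duration μ = 27 hours. Critical path: Casting → Set construction → Costume fitting → Editing.

27 hours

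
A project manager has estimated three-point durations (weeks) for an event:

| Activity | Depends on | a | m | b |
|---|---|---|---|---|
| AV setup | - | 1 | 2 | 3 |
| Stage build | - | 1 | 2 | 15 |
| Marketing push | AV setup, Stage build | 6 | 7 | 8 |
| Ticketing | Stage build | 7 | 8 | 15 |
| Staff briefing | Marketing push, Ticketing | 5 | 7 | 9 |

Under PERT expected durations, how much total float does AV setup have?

te_AV setup = (1 + 4·2 + 3)/6 = 12/6 = 2
te_Stage build = (1 + 4·2 + 15)/6 = 24/6 = 4
te_Marketing push = (6 + 4·7 + 8)/6 = 42/6 = 7
te_Ticketing = (7 + 4·8 + 15)/6 = 54/6 = 9
te_Staff briefing = (5 + 4·7 + 9)/6 = 42/6 = 7

Forward pass:
ES_AV setup = 0; EF_AV setup = 2
ES_Stage build = 0; EF_Stage build = 4
ES_Marketing push = max(EF_AV setup=2, EF_Stage build=4) = 4; EF_Marketing push = 4+7 = 11
ES_Ticketing = 4; EF_Ticketing = 4+9 = 13
ES_Staff briefing = max(EF_Marketing push=11, EF_Ticketing=13) = 13; EF_Staff briefing = 13+7 = 20
Expected project duration μ = 20 weeks. Critical path: Stage build → Ticketing → Staff briefing.

Backward pass:
LF_Staff briefing = 20; LS_Staff briefing = 20−7 = 13
LF_Ticketing = LS_Staff briefing = 13; LS_Ticketing = 13−9 = 4
LF_Marketing push = LS_Staff briefing = 13; LS_Marketing push = 13−7 = 6
LF_Stage build = min(LS_Marketing push=6, LS_Ticketing=4) = 4; LS_Stage build = 4−4 = 0
LF_AV setup = LS_Marketing push = 6; LS_AV setup = 6−2 = 4
Slack_AV setup = LS_AV setup − ES_AV setup = 4 − 0 = 4

4 weeks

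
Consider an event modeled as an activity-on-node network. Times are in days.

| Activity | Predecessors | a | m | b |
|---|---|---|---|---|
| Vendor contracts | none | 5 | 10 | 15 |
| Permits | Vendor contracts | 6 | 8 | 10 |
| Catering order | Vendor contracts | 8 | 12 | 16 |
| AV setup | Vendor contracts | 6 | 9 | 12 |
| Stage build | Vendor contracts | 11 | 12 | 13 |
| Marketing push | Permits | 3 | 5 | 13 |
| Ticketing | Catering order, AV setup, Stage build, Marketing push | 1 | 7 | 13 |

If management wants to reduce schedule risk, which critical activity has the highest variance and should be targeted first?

Ticketing

te_Vendor contracts = (5 + 4·10 + 15)/6 = 60/6 = 10; σ²_Vendor contracts = ((15−5)/6)² = 2.778
te_Permits = (6 + 4·8 + 10)/6 = 48/6 = 8; σ²_Permits = ((10−6)/6)² = 0.444
te_Catering order = (8 + 4·12 + 16)/6 = 72/6 = 12; σ²_Catering order = ((16−8)/6)² = 1.778
te_AV setup = (6 + 4·9 + 12)/6 = 54/6 = 9; σ²_AV setup = ((12−6)/6)² = 1.000
te_Stage build = (11 + 4·12 + 13)/6 = 72/6 = 12; σ²_Stage build = ((13−11)/6)² = 0.111
te_Marketing push = (3 + 4·5 + 13)/6 = 36/6 = 6; σ²_Marketing push = ((13−3)/6)² = 2.778
te_Ticketing = (1 + 4·7 + 13)/6 = 42/6 = 7; σ²_Ticketing = ((13−1)/6)² = 4.000

Forward pass:
ES_Vendor contracts = 0; EF_Vendor contracts = 10
ES_Permits = 10; EF_Permits = 10+8 = 18
ES_Catering order = 10; EF_Catering order = 10+12 = 22
ES_AV setup = 10; EF_AV setup = 10+9 = 19
ES_Stage build = 10; EF_Stage build = 10+12 = 22
ES_Marketing push = 18; EF_Marketing push = 18+6 = 24
ES_Ticketing = max(EF_Catering order=22, EF_AV setup=19, EF_Stage build=22, EF_Marketing push=24) = 24; EF_Ticketing = 24+7 = 31
Expected project duration μ = 31 days. Critical path: Vendor contracts → Permits → Marketing push → Ticketing.

Variances on critical path: σ²_Vendor contracts=2.778, σ²_Permits=0.444, σ²_Marketing push=2.778, σ²_Ticketing=4.000.
Largest is σ²_Ticketing = 4.000.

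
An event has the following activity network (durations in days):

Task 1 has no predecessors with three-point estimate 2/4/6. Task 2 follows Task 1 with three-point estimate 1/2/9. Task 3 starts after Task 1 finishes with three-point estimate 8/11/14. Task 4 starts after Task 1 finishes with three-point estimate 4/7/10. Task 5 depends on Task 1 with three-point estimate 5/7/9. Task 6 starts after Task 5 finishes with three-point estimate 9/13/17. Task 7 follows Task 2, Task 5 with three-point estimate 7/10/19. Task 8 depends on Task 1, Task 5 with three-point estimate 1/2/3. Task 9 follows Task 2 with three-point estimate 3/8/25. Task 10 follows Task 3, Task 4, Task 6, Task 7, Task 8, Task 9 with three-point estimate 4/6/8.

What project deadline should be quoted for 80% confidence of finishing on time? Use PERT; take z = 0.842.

te_Task 1 = (2 + 4·4 + 6)/6 = 24/6 = 4; σ²_Task 1 = ((6−2)/6)² = 0.444
te_Task 2 = (1 + 4·2 + 9)/6 = 18/6 = 3; σ²_Task 2 = ((9−1)/6)² = 1.778
te_Task 3 = (8 + 4·11 + 14)/6 = 66/6 = 11; σ²_Task 3 = ((14−8)/6)² = 1.000
te_Task 4 = (4 + 4·7 + 10)/6 = 42/6 = 7; σ²_Task 4 = ((10−4)/6)² = 1.000
te_Task 5 = (5 + 4·7 + 9)/6 = 42/6 = 7; σ²_Task 5 = ((9−5)/6)² = 0.444
te_Task 6 = (9 + 4·13 + 17)/6 = 78/6 = 13; σ²_Task 6 = ((17−9)/6)² = 1.778
te_Task 7 = (7 + 4·10 + 19)/6 = 66/6 = 11; σ²_Task 7 = ((19−7)/6)² = 4.000
te_Task 8 = (1 + 4·2 + 3)/6 = 12/6 = 2; σ²_Task 8 = ((3−1)/6)² = 0.111
te_Task 9 = (3 + 4·8 + 25)/6 = 60/6 = 10; σ²_Task 9 = ((25−3)/6)² = 13.444
te_Task 10 = (4 + 4·6 + 8)/6 = 36/6 = 6; σ²_Task 10 = ((8−4)/6)² = 0.444

Forward pass:
ES_Task 1 = 0; EF_Task 1 = 4
ES_Task 2 = 4; EF_Task 2 = 4+3 = 7
ES_Task 3 = 4; EF_Task 3 = 4+11 = 15
ES_Task 4 = 4; EF_Task 4 = 4+7 = 11
ES_Task 5 = 4; EF_Task 5 = 4+7 = 11
ES_Task 6 = 11; EF_Task 6 = 11+13 = 24
ES_Task 7 = max(EF_Task 2=7, EF_Task 5=11) = 11; EF_Task 7 = 11+11 = 22
ES_Task 8 = max(EF_Task 1=4, EF_Task 5=11) = 11; EF_Task 8 = 11+2 = 13
ES_Task 9 = 7; EF_Task 9 = 7+10 = 17
ES_Task 10 = max(EF_Task 3=15, EF_Task 4=11, EF_Task 6=24, EF_Task 7=22, EF_Task 8=13, EF_Task 9=17) = 24; EF_Task 10 = 24+6 = 30
Expected project duration μ = 30 days. Critical path: Task 1 → Task 5 → Task 6 → Task 10.

Variance along critical path = 0.444 + 0.444 + 1.778 + 0.444 = 3.111; σ = 1.764 days.
D = μ + z·σ = 30 + 0.842·1.764 = 31.5 days

31.5 days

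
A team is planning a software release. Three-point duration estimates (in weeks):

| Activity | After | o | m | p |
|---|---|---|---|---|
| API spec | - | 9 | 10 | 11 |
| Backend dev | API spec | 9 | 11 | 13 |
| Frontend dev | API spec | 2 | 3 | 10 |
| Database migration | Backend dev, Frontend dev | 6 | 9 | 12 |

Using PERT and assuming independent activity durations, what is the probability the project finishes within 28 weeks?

0.054

te_API spec = (9 + 4·10 + 11)/6 = 60/6 = 10; σ²_API spec = ((11−9)/6)² = 0.111
te_Backend dev = (9 + 4·11 + 13)/6 = 66/6 = 11; σ²_Backend dev = ((13−9)/6)² = 0.444
te_Frontend dev = (2 + 4·3 + 10)/6 = 24/6 = 4; σ²_Frontend dev = ((10−2)/6)² = 1.778
te_Database migration = (6 + 4·9 + 12)/6 = 54/6 = 9; σ²_Database migration = ((12−6)/6)² = 1.000

Forward pass:
ES_API spec = 0; EF_API spec = 10
ES_Backend dev = 10; EF_Backend dev = 10+11 = 21
ES_Frontend dev = 10; EF_Frontend dev = 10+4 = 14
ES_Database migration = max(EF_Backend dev=21, EF_Frontend dev=14) = 21; EF_Database migration = 21+9 = 30
Expected project duration μ = 30 weeks. Critical path: API spec → Backend dev → Database migration.

Variance along critical path = 0.111 + 0.444 + 1.000 = 1.556; σ = √1.556 = 1.247 weeks.
Z = (28 − 30) / 1.247 = -1.604
P(T ≤ 28) = Φ(-1.604) ≈ 0.054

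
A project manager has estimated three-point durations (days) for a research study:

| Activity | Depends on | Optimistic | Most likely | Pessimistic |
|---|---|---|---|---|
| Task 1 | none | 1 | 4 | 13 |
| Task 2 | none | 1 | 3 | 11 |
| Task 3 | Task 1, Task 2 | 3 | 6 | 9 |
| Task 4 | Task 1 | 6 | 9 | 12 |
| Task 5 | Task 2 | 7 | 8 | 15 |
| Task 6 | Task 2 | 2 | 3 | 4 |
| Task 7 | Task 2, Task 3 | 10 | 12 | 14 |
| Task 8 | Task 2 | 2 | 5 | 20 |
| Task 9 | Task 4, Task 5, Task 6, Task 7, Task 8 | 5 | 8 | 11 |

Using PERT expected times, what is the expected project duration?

31 days

te_Task 1 = (1 + 4·4 + 13)/6 = 30/6 = 5
te_Task 2 = (1 + 4·3 + 11)/6 = 24/6 = 4
te_Task 3 = (3 + 4·6 + 9)/6 = 36/6 = 6
te_Task 4 = (6 + 4·9 + 12)/6 = 54/6 = 9
te_Task 5 = (7 + 4·8 + 15)/6 = 54/6 = 9
te_Task 6 = (2 + 4·3 + 4)/6 = 18/6 = 3
te_Task 7 = (10 + 4·12 + 14)/6 = 72/6 = 12
te_Task 8 = (2 + 4·5 + 20)/6 = 42/6 = 7
te_Task 9 = (5 + 4·8 + 11)/6 = 48/6 = 8

Forward pass:
ES_Task 1 = 0; EF_Task 1 = 5
ES_Task 2 = 0; EF_Task 2 = 4
ES_Task 3 = max(EF_Task 1=5, EF_Task 2=4) = 5; EF_Task 3 = 5+6 = 11
ES_Task 4 = 5; EF_Task 4 = 5+9 = 14
ES_Task 5 = 4; EF_Task 5 = 4+9 = 13
ES_Task 6 = 4; EF_Task 6 = 4+3 = 7
ES_Task 7 = max(EF_Task 2=4, EF_Task 3=11) = 11; EF_Task 7 = 11+12 = 23
ES_Task 8 = 4; EF_Task 8 = 4+7 = 11
ES_Task 9 = max(EF_Task 4=14, EF_Task 5=13, EF_Task 6=7, EF_Task 7=23, EF_Task 8=11) = 23; EF_Task 9 = 23+8 = 31
Expected project duration μ = 31 days. Critical path: Task 1 → Task 3 → Task 7 → Task 9.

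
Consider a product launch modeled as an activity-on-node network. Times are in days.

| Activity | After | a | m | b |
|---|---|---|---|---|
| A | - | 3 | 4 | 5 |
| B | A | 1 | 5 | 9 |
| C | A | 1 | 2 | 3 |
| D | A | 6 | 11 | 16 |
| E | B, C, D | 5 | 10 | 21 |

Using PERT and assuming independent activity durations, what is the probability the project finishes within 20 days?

0.029

te_A = (3 + 4·4 + 5)/6 = 24/6 = 4; σ²_A = ((5−3)/6)² = 0.111
te_B = (1 + 4·5 + 9)/6 = 30/6 = 5; σ²_B = ((9−1)/6)² = 1.778
te_C = (1 + 4·2 + 3)/6 = 12/6 = 2; σ²_C = ((3−1)/6)² = 0.111
te_D = (6 + 4·11 + 16)/6 = 66/6 = 11; σ²_D = ((16−6)/6)² = 2.778
te_E = (5 + 4·10 + 21)/6 = 66/6 = 11; σ²_E = ((21−5)/6)² = 7.111

Forward pass:
ES_A = 0; EF_A = 4
ES_B = 4; EF_B = 4+5 = 9
ES_C = 4; EF_C = 4+2 = 6
ES_D = 4; EF_D = 4+11 = 15
ES_E = max(EF_B=9, EF_C=6, EF_D=15) = 15; EF_E = 15+11 = 26
Expected project duration μ = 26 days. Critical path: A → D → E.

Variance along critical path = 0.111 + 2.778 + 7.111 = 10.000; σ = √10.000 = 3.162 days.
Z = (20 − 26) / 3.162 = -1.897
P(T ≤ 20) = Φ(-1.897) ≈ 0.029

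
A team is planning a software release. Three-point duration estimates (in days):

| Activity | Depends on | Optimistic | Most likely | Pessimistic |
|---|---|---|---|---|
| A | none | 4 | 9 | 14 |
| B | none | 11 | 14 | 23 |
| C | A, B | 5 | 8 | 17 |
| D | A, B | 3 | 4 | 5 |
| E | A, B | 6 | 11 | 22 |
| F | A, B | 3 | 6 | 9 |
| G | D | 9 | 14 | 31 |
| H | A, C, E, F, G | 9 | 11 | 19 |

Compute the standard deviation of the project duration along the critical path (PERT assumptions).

te_A = (4 + 4·9 + 14)/6 = 54/6 = 9; σ²_A = ((14−4)/6)² = 2.778
te_B = (11 + 4·14 + 23)/6 = 90/6 = 15; σ²_B = ((23−11)/6)² = 4.000
te_C = (5 + 4·8 + 17)/6 = 54/6 = 9; σ²_C = ((17−5)/6)² = 4.000
te_D = (3 + 4·4 + 5)/6 = 24/6 = 4; σ²_D = ((5−3)/6)² = 0.111
te_E = (6 + 4·11 + 22)/6 = 72/6 = 12; σ²_E = ((22−6)/6)² = 7.111
te_F = (3 + 4·6 + 9)/6 = 36/6 = 6; σ²_F = ((9−3)/6)² = 1.000
te_G = (9 + 4·14 + 31)/6 = 96/6 = 16; σ²_G = ((31−9)/6)² = 13.444
te_H = (9 + 4·11 + 19)/6 = 72/6 = 12; σ²_H = ((19−9)/6)² = 2.778

Forward pass:
ES_A = 0; EF_A = 9
ES_B = 0; EF_B = 15
ES_C = max(EF_A=9, EF_B=15) = 15; EF_C = 15+9 = 24
ES_D = max(EF_A=9, EF_B=15) = 15; EF_D = 15+4 = 19
ES_E = max(EF_A=9, EF_B=15) = 15; EF_E = 15+12 = 27
ES_F = max(EF_A=9, EF_B=15) = 15; EF_F = 15+6 = 21
ES_G = 19; EF_G = 19+16 = 35
ES_H = max(EF_A=9, EF_C=24, EF_E=27, EF_F=21, EF_G=35) = 35; EF_H = 35+12 = 47
Expected project duration μ = 47 days. Critical path: B → D → G → H.

Variance along critical path = 4.000 + 0.111 + 13.444 + 2.778 = 20.333
σ = √20.333 = 4.509 days

4.51 days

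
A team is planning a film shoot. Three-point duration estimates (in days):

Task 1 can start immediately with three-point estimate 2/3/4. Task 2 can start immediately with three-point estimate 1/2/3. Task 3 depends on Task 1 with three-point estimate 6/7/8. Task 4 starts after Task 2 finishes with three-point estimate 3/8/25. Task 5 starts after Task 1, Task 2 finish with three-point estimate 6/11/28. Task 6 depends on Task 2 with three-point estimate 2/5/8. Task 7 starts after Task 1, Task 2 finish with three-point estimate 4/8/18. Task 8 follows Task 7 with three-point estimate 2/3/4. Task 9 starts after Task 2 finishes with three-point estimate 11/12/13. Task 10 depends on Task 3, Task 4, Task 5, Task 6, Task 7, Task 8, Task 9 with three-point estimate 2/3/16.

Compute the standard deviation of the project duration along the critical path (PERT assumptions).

4.36 days

te_Task 1 = (2 + 4·3 + 4)/6 = 18/6 = 3; σ²_Task 1 = ((4−2)/6)² = 0.111
te_Task 2 = (1 + 4·2 + 3)/6 = 12/6 = 2; σ²_Task 2 = ((3−1)/6)² = 0.111
te_Task 3 = (6 + 4·7 + 8)/6 = 42/6 = 7; σ²_Task 3 = ((8−6)/6)² = 0.111
te_Task 4 = (3 + 4·8 + 25)/6 = 60/6 = 10; σ²_Task 4 = ((25−3)/6)² = 13.444
te_Task 5 = (6 + 4·11 + 28)/6 = 78/6 = 13; σ²_Task 5 = ((28−6)/6)² = 13.444
te_Task 6 = (2 + 4·5 + 8)/6 = 30/6 = 5; σ²_Task 6 = ((8−2)/6)² = 1.000
te_Task 7 = (4 + 4·8 + 18)/6 = 54/6 = 9; σ²_Task 7 = ((18−4)/6)² = 5.444
te_Task 8 = (2 + 4·3 + 4)/6 = 18/6 = 3; σ²_Task 8 = ((4−2)/6)² = 0.111
te_Task 9 = (11 + 4·12 + 13)/6 = 72/6 = 12; σ²_Task 9 = ((13−11)/6)² = 0.111
te_Task 10 = (2 + 4·3 + 16)/6 = 30/6 = 5; σ²_Task 10 = ((16−2)/6)² = 5.444

Forward pass:
ES_Task 1 = 0; EF_Task 1 = 3
ES_Task 2 = 0; EF_Task 2 = 2
ES_Task 3 = 3; EF_Task 3 = 3+7 = 10
ES_Task 4 = 2; EF_Task 4 = 2+10 = 12
ES_Task 5 = max(EF_Task 1=3, EF_Task 2=2) = 3; EF_Task 5 = 3+13 = 16
ES_Task 6 = 2; EF_Task 6 = 2+5 = 7
ES_Task 7 = max(EF_Task 1=3, EF_Task 2=2) = 3; EF_Task 7 = 3+9 = 12
ES_Task 8 = 12; EF_Task 8 = 12+3 = 15
ES_Task 9 = 2; EF_Task 9 = 2+12 = 14
ES_Task 10 = max(EF_Task 3=10, EF_Task 4=12, EF_Task 5=16, EF_Task 6=7, EF_Task 7=12, EF_Task 8=15, EF_Task 9=14) = 16; EF_Task 10 = 16+5 = 21
Expected project duration μ = 21 days. Critical path: Task 1 → Task 5 → Task 10.

Variance along critical path = 0.111 + 13.444 + 5.444 = 19.000
σ = √19.000 = 4.359 days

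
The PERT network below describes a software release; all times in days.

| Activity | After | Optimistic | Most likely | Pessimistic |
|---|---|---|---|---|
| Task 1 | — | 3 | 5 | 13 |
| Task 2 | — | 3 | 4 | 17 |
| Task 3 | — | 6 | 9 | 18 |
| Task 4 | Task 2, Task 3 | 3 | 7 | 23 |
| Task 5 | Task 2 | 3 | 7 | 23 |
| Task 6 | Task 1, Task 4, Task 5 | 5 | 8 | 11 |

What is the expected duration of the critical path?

te_Task 1 = (3 + 4·5 + 13)/6 = 36/6 = 6
te_Task 2 = (3 + 4·4 + 17)/6 = 36/6 = 6
te_Task 3 = (6 + 4·9 + 18)/6 = 60/6 = 10
te_Task 4 = (3 + 4·7 + 23)/6 = 54/6 = 9
te_Task 5 = (3 + 4·7 + 23)/6 = 54/6 = 9
te_Task 6 = (5 + 4·8 + 11)/6 = 48/6 = 8

Forward pass:
ES_Task 1 = 0; EF_Task 1 = 6
ES_Task 2 = 0; EF_Task 2 = 6
ES_Task 3 = 0; EF_Task 3 = 10
ES_Task 4 = max(EF_Task 2=6, EF_Task 3=10) = 10; EF_Task 4 = 10+9 = 19
ES_Task 5 = 6; EF_Task 5 = 6+9 = 15
ES_Task 6 = max(EF_Task 1=6, EF_Task 4=19, EF_Task 5=15) = 19; EF_Task 6 = 19+8 = 27
Expected project duration μ = 27 days. Critical path: Task 3 → Task 4 → Task 6.

27 days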